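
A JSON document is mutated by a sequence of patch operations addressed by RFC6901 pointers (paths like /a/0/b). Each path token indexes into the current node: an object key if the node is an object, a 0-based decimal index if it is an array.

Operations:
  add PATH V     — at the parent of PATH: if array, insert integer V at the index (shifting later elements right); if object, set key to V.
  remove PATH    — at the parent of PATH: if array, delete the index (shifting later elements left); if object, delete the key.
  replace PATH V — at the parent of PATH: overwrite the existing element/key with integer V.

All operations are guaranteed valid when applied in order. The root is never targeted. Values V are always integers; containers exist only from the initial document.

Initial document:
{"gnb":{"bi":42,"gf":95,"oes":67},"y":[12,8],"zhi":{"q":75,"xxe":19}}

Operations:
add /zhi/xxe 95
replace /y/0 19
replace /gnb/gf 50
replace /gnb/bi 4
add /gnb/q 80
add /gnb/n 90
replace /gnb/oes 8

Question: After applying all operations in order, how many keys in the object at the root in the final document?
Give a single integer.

After op 1 (add /zhi/xxe 95): {"gnb":{"bi":42,"gf":95,"oes":67},"y":[12,8],"zhi":{"q":75,"xxe":95}}
After op 2 (replace /y/0 19): {"gnb":{"bi":42,"gf":95,"oes":67},"y":[19,8],"zhi":{"q":75,"xxe":95}}
After op 3 (replace /gnb/gf 50): {"gnb":{"bi":42,"gf":50,"oes":67},"y":[19,8],"zhi":{"q":75,"xxe":95}}
After op 4 (replace /gnb/bi 4): {"gnb":{"bi":4,"gf":50,"oes":67},"y":[19,8],"zhi":{"q":75,"xxe":95}}
After op 5 (add /gnb/q 80): {"gnb":{"bi":4,"gf":50,"oes":67,"q":80},"y":[19,8],"zhi":{"q":75,"xxe":95}}
After op 6 (add /gnb/n 90): {"gnb":{"bi":4,"gf":50,"n":90,"oes":67,"q":80},"y":[19,8],"zhi":{"q":75,"xxe":95}}
After op 7 (replace /gnb/oes 8): {"gnb":{"bi":4,"gf":50,"n":90,"oes":8,"q":80},"y":[19,8],"zhi":{"q":75,"xxe":95}}
Size at the root: 3

Answer: 3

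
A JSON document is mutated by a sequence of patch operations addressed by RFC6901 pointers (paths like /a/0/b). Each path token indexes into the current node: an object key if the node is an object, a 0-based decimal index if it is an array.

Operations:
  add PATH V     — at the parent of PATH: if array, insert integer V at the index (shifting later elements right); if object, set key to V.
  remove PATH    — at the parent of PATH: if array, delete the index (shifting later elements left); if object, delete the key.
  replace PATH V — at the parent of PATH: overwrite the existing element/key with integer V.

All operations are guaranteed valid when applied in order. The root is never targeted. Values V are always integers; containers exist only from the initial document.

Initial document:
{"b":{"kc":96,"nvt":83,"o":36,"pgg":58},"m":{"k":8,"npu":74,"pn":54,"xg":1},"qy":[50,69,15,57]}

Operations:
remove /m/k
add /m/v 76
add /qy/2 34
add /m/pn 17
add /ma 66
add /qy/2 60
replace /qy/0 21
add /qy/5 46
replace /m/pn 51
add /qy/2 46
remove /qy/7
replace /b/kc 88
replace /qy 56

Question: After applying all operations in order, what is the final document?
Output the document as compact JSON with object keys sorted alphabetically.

Answer: {"b":{"kc":88,"nvt":83,"o":36,"pgg":58},"m":{"npu":74,"pn":51,"v":76,"xg":1},"ma":66,"qy":56}

Derivation:
After op 1 (remove /m/k): {"b":{"kc":96,"nvt":83,"o":36,"pgg":58},"m":{"npu":74,"pn":54,"xg":1},"qy":[50,69,15,57]}
After op 2 (add /m/v 76): {"b":{"kc":96,"nvt":83,"o":36,"pgg":58},"m":{"npu":74,"pn":54,"v":76,"xg":1},"qy":[50,69,15,57]}
After op 3 (add /qy/2 34): {"b":{"kc":96,"nvt":83,"o":36,"pgg":58},"m":{"npu":74,"pn":54,"v":76,"xg":1},"qy":[50,69,34,15,57]}
After op 4 (add /m/pn 17): {"b":{"kc":96,"nvt":83,"o":36,"pgg":58},"m":{"npu":74,"pn":17,"v":76,"xg":1},"qy":[50,69,34,15,57]}
After op 5 (add /ma 66): {"b":{"kc":96,"nvt":83,"o":36,"pgg":58},"m":{"npu":74,"pn":17,"v":76,"xg":1},"ma":66,"qy":[50,69,34,15,57]}
After op 6 (add /qy/2 60): {"b":{"kc":96,"nvt":83,"o":36,"pgg":58},"m":{"npu":74,"pn":17,"v":76,"xg":1},"ma":66,"qy":[50,69,60,34,15,57]}
After op 7 (replace /qy/0 21): {"b":{"kc":96,"nvt":83,"o":36,"pgg":58},"m":{"npu":74,"pn":17,"v":76,"xg":1},"ma":66,"qy":[21,69,60,34,15,57]}
After op 8 (add /qy/5 46): {"b":{"kc":96,"nvt":83,"o":36,"pgg":58},"m":{"npu":74,"pn":17,"v":76,"xg":1},"ma":66,"qy":[21,69,60,34,15,46,57]}
After op 9 (replace /m/pn 51): {"b":{"kc":96,"nvt":83,"o":36,"pgg":58},"m":{"npu":74,"pn":51,"v":76,"xg":1},"ma":66,"qy":[21,69,60,34,15,46,57]}
After op 10 (add /qy/2 46): {"b":{"kc":96,"nvt":83,"o":36,"pgg":58},"m":{"npu":74,"pn":51,"v":76,"xg":1},"ma":66,"qy":[21,69,46,60,34,15,46,57]}
After op 11 (remove /qy/7): {"b":{"kc":96,"nvt":83,"o":36,"pgg":58},"m":{"npu":74,"pn":51,"v":76,"xg":1},"ma":66,"qy":[21,69,46,60,34,15,46]}
After op 12 (replace /b/kc 88): {"b":{"kc":88,"nvt":83,"o":36,"pgg":58},"m":{"npu":74,"pn":51,"v":76,"xg":1},"ma":66,"qy":[21,69,46,60,34,15,46]}
After op 13 (replace /qy 56): {"b":{"kc":88,"nvt":83,"o":36,"pgg":58},"m":{"npu":74,"pn":51,"v":76,"xg":1},"ma":66,"qy":56}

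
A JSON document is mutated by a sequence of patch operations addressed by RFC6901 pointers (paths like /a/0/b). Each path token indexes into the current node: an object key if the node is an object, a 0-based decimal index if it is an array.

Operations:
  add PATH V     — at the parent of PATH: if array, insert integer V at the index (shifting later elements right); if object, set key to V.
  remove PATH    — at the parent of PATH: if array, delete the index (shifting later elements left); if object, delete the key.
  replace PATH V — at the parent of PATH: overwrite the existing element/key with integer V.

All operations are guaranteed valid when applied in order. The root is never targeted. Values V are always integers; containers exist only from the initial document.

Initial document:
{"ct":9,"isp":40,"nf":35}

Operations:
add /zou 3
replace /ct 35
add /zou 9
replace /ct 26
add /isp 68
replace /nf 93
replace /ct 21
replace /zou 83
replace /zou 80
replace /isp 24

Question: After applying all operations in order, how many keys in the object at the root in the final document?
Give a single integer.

After op 1 (add /zou 3): {"ct":9,"isp":40,"nf":35,"zou":3}
After op 2 (replace /ct 35): {"ct":35,"isp":40,"nf":35,"zou":3}
After op 3 (add /zou 9): {"ct":35,"isp":40,"nf":35,"zou":9}
After op 4 (replace /ct 26): {"ct":26,"isp":40,"nf":35,"zou":9}
After op 5 (add /isp 68): {"ct":26,"isp":68,"nf":35,"zou":9}
After op 6 (replace /nf 93): {"ct":26,"isp":68,"nf":93,"zou":9}
After op 7 (replace /ct 21): {"ct":21,"isp":68,"nf":93,"zou":9}
After op 8 (replace /zou 83): {"ct":21,"isp":68,"nf":93,"zou":83}
After op 9 (replace /zou 80): {"ct":21,"isp":68,"nf":93,"zou":80}
After op 10 (replace /isp 24): {"ct":21,"isp":24,"nf":93,"zou":80}
Size at the root: 4

Answer: 4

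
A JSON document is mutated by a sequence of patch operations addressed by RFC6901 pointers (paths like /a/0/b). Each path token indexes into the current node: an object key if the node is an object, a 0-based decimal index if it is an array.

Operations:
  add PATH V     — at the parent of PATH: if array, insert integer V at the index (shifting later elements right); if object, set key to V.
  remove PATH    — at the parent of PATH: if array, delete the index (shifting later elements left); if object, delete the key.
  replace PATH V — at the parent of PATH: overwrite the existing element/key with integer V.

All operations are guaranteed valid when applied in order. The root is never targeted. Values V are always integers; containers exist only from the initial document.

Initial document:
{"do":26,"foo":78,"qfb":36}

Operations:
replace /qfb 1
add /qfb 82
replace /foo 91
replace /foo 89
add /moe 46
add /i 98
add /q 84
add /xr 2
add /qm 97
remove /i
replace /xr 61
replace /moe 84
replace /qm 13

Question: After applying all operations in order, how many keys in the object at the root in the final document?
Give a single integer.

After op 1 (replace /qfb 1): {"do":26,"foo":78,"qfb":1}
After op 2 (add /qfb 82): {"do":26,"foo":78,"qfb":82}
After op 3 (replace /foo 91): {"do":26,"foo":91,"qfb":82}
After op 4 (replace /foo 89): {"do":26,"foo":89,"qfb":82}
After op 5 (add /moe 46): {"do":26,"foo":89,"moe":46,"qfb":82}
After op 6 (add /i 98): {"do":26,"foo":89,"i":98,"moe":46,"qfb":82}
After op 7 (add /q 84): {"do":26,"foo":89,"i":98,"moe":46,"q":84,"qfb":82}
After op 8 (add /xr 2): {"do":26,"foo":89,"i":98,"moe":46,"q":84,"qfb":82,"xr":2}
After op 9 (add /qm 97): {"do":26,"foo":89,"i":98,"moe":46,"q":84,"qfb":82,"qm":97,"xr":2}
After op 10 (remove /i): {"do":26,"foo":89,"moe":46,"q":84,"qfb":82,"qm":97,"xr":2}
After op 11 (replace /xr 61): {"do":26,"foo":89,"moe":46,"q":84,"qfb":82,"qm":97,"xr":61}
After op 12 (replace /moe 84): {"do":26,"foo":89,"moe":84,"q":84,"qfb":82,"qm":97,"xr":61}
After op 13 (replace /qm 13): {"do":26,"foo":89,"moe":84,"q":84,"qfb":82,"qm":13,"xr":61}
Size at the root: 7

Answer: 7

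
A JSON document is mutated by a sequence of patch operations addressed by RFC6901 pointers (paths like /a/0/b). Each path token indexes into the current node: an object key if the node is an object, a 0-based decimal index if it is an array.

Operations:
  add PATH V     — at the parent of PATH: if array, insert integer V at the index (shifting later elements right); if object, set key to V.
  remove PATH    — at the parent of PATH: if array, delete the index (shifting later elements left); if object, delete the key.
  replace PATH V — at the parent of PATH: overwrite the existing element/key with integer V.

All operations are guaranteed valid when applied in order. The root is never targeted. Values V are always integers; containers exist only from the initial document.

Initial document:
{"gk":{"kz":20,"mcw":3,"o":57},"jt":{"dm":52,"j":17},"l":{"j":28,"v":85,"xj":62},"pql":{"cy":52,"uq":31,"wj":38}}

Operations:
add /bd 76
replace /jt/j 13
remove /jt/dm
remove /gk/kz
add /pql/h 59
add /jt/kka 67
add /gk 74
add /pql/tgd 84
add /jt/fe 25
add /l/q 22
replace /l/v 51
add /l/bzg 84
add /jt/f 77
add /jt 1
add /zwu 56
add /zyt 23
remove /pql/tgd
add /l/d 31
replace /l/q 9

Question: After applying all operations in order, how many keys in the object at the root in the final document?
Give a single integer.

After op 1 (add /bd 76): {"bd":76,"gk":{"kz":20,"mcw":3,"o":57},"jt":{"dm":52,"j":17},"l":{"j":28,"v":85,"xj":62},"pql":{"cy":52,"uq":31,"wj":38}}
After op 2 (replace /jt/j 13): {"bd":76,"gk":{"kz":20,"mcw":3,"o":57},"jt":{"dm":52,"j":13},"l":{"j":28,"v":85,"xj":62},"pql":{"cy":52,"uq":31,"wj":38}}
After op 3 (remove /jt/dm): {"bd":76,"gk":{"kz":20,"mcw":3,"o":57},"jt":{"j":13},"l":{"j":28,"v":85,"xj":62},"pql":{"cy":52,"uq":31,"wj":38}}
After op 4 (remove /gk/kz): {"bd":76,"gk":{"mcw":3,"o":57},"jt":{"j":13},"l":{"j":28,"v":85,"xj":62},"pql":{"cy":52,"uq":31,"wj":38}}
After op 5 (add /pql/h 59): {"bd":76,"gk":{"mcw":3,"o":57},"jt":{"j":13},"l":{"j":28,"v":85,"xj":62},"pql":{"cy":52,"h":59,"uq":31,"wj":38}}
After op 6 (add /jt/kka 67): {"bd":76,"gk":{"mcw":3,"o":57},"jt":{"j":13,"kka":67},"l":{"j":28,"v":85,"xj":62},"pql":{"cy":52,"h":59,"uq":31,"wj":38}}
After op 7 (add /gk 74): {"bd":76,"gk":74,"jt":{"j":13,"kka":67},"l":{"j":28,"v":85,"xj":62},"pql":{"cy":52,"h":59,"uq":31,"wj":38}}
After op 8 (add /pql/tgd 84): {"bd":76,"gk":74,"jt":{"j":13,"kka":67},"l":{"j":28,"v":85,"xj":62},"pql":{"cy":52,"h":59,"tgd":84,"uq":31,"wj":38}}
After op 9 (add /jt/fe 25): {"bd":76,"gk":74,"jt":{"fe":25,"j":13,"kka":67},"l":{"j":28,"v":85,"xj":62},"pql":{"cy":52,"h":59,"tgd":84,"uq":31,"wj":38}}
After op 10 (add /l/q 22): {"bd":76,"gk":74,"jt":{"fe":25,"j":13,"kka":67},"l":{"j":28,"q":22,"v":85,"xj":62},"pql":{"cy":52,"h":59,"tgd":84,"uq":31,"wj":38}}
After op 11 (replace /l/v 51): {"bd":76,"gk":74,"jt":{"fe":25,"j":13,"kka":67},"l":{"j":28,"q":22,"v":51,"xj":62},"pql":{"cy":52,"h":59,"tgd":84,"uq":31,"wj":38}}
After op 12 (add /l/bzg 84): {"bd":76,"gk":74,"jt":{"fe":25,"j":13,"kka":67},"l":{"bzg":84,"j":28,"q":22,"v":51,"xj":62},"pql":{"cy":52,"h":59,"tgd":84,"uq":31,"wj":38}}
After op 13 (add /jt/f 77): {"bd":76,"gk":74,"jt":{"f":77,"fe":25,"j":13,"kka":67},"l":{"bzg":84,"j":28,"q":22,"v":51,"xj":62},"pql":{"cy":52,"h":59,"tgd":84,"uq":31,"wj":38}}
After op 14 (add /jt 1): {"bd":76,"gk":74,"jt":1,"l":{"bzg":84,"j":28,"q":22,"v":51,"xj":62},"pql":{"cy":52,"h":59,"tgd":84,"uq":31,"wj":38}}
After op 15 (add /zwu 56): {"bd":76,"gk":74,"jt":1,"l":{"bzg":84,"j":28,"q":22,"v":51,"xj":62},"pql":{"cy":52,"h":59,"tgd":84,"uq":31,"wj":38},"zwu":56}
After op 16 (add /zyt 23): {"bd":76,"gk":74,"jt":1,"l":{"bzg":84,"j":28,"q":22,"v":51,"xj":62},"pql":{"cy":52,"h":59,"tgd":84,"uq":31,"wj":38},"zwu":56,"zyt":23}
After op 17 (remove /pql/tgd): {"bd":76,"gk":74,"jt":1,"l":{"bzg":84,"j":28,"q":22,"v":51,"xj":62},"pql":{"cy":52,"h":59,"uq":31,"wj":38},"zwu":56,"zyt":23}
After op 18 (add /l/d 31): {"bd":76,"gk":74,"jt":1,"l":{"bzg":84,"d":31,"j":28,"q":22,"v":51,"xj":62},"pql":{"cy":52,"h":59,"uq":31,"wj":38},"zwu":56,"zyt":23}
After op 19 (replace /l/q 9): {"bd":76,"gk":74,"jt":1,"l":{"bzg":84,"d":31,"j":28,"q":9,"v":51,"xj":62},"pql":{"cy":52,"h":59,"uq":31,"wj":38},"zwu":56,"zyt":23}
Size at the root: 7

Answer: 7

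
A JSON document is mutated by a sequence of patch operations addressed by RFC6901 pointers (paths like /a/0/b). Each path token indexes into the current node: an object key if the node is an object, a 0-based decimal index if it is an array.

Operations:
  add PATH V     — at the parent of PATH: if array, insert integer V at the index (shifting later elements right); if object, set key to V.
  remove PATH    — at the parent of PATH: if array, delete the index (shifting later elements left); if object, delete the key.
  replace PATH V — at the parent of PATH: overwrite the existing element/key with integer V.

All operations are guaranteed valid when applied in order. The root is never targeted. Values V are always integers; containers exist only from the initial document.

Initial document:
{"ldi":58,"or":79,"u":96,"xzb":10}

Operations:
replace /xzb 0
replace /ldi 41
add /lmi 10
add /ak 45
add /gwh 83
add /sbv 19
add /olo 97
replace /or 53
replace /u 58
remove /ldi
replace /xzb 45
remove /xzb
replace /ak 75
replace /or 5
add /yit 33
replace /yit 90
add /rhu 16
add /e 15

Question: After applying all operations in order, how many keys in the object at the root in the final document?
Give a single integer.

After op 1 (replace /xzb 0): {"ldi":58,"or":79,"u":96,"xzb":0}
After op 2 (replace /ldi 41): {"ldi":41,"or":79,"u":96,"xzb":0}
After op 3 (add /lmi 10): {"ldi":41,"lmi":10,"or":79,"u":96,"xzb":0}
After op 4 (add /ak 45): {"ak":45,"ldi":41,"lmi":10,"or":79,"u":96,"xzb":0}
After op 5 (add /gwh 83): {"ak":45,"gwh":83,"ldi":41,"lmi":10,"or":79,"u":96,"xzb":0}
After op 6 (add /sbv 19): {"ak":45,"gwh":83,"ldi":41,"lmi":10,"or":79,"sbv":19,"u":96,"xzb":0}
After op 7 (add /olo 97): {"ak":45,"gwh":83,"ldi":41,"lmi":10,"olo":97,"or":79,"sbv":19,"u":96,"xzb":0}
After op 8 (replace /or 53): {"ak":45,"gwh":83,"ldi":41,"lmi":10,"olo":97,"or":53,"sbv":19,"u":96,"xzb":0}
After op 9 (replace /u 58): {"ak":45,"gwh":83,"ldi":41,"lmi":10,"olo":97,"or":53,"sbv":19,"u":58,"xzb":0}
After op 10 (remove /ldi): {"ak":45,"gwh":83,"lmi":10,"olo":97,"or":53,"sbv":19,"u":58,"xzb":0}
After op 11 (replace /xzb 45): {"ak":45,"gwh":83,"lmi":10,"olo":97,"or":53,"sbv":19,"u":58,"xzb":45}
After op 12 (remove /xzb): {"ak":45,"gwh":83,"lmi":10,"olo":97,"or":53,"sbv":19,"u":58}
After op 13 (replace /ak 75): {"ak":75,"gwh":83,"lmi":10,"olo":97,"or":53,"sbv":19,"u":58}
After op 14 (replace /or 5): {"ak":75,"gwh":83,"lmi":10,"olo":97,"or":5,"sbv":19,"u":58}
After op 15 (add /yit 33): {"ak":75,"gwh":83,"lmi":10,"olo":97,"or":5,"sbv":19,"u":58,"yit":33}
After op 16 (replace /yit 90): {"ak":75,"gwh":83,"lmi":10,"olo":97,"or":5,"sbv":19,"u":58,"yit":90}
After op 17 (add /rhu 16): {"ak":75,"gwh":83,"lmi":10,"olo":97,"or":5,"rhu":16,"sbv":19,"u":58,"yit":90}
After op 18 (add /e 15): {"ak":75,"e":15,"gwh":83,"lmi":10,"olo":97,"or":5,"rhu":16,"sbv":19,"u":58,"yit":90}
Size at the root: 10

Answer: 10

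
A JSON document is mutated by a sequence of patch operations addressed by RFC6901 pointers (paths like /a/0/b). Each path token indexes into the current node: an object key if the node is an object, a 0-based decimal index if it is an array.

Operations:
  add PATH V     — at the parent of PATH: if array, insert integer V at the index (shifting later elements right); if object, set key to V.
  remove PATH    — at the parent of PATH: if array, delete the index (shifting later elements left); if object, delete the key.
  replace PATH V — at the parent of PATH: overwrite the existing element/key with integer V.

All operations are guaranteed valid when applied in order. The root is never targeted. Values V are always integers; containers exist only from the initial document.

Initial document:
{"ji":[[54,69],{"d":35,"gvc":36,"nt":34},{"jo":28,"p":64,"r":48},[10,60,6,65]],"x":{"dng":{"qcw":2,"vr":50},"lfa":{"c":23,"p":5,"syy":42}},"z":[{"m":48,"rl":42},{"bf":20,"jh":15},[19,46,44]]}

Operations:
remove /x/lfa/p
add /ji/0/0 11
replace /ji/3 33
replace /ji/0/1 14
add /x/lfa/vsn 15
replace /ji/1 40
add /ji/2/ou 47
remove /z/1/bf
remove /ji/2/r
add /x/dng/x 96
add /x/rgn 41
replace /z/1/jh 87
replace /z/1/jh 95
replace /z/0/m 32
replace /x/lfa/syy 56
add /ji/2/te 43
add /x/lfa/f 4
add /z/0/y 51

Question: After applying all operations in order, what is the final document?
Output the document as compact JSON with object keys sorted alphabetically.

Answer: {"ji":[[11,14,69],40,{"jo":28,"ou":47,"p":64,"te":43},33],"x":{"dng":{"qcw":2,"vr":50,"x":96},"lfa":{"c":23,"f":4,"syy":56,"vsn":15},"rgn":41},"z":[{"m":32,"rl":42,"y":51},{"jh":95},[19,46,44]]}

Derivation:
After op 1 (remove /x/lfa/p): {"ji":[[54,69],{"d":35,"gvc":36,"nt":34},{"jo":28,"p":64,"r":48},[10,60,6,65]],"x":{"dng":{"qcw":2,"vr":50},"lfa":{"c":23,"syy":42}},"z":[{"m":48,"rl":42},{"bf":20,"jh":15},[19,46,44]]}
After op 2 (add /ji/0/0 11): {"ji":[[11,54,69],{"d":35,"gvc":36,"nt":34},{"jo":28,"p":64,"r":48},[10,60,6,65]],"x":{"dng":{"qcw":2,"vr":50},"lfa":{"c":23,"syy":42}},"z":[{"m":48,"rl":42},{"bf":20,"jh":15},[19,46,44]]}
After op 3 (replace /ji/3 33): {"ji":[[11,54,69],{"d":35,"gvc":36,"nt":34},{"jo":28,"p":64,"r":48},33],"x":{"dng":{"qcw":2,"vr":50},"lfa":{"c":23,"syy":42}},"z":[{"m":48,"rl":42},{"bf":20,"jh":15},[19,46,44]]}
After op 4 (replace /ji/0/1 14): {"ji":[[11,14,69],{"d":35,"gvc":36,"nt":34},{"jo":28,"p":64,"r":48},33],"x":{"dng":{"qcw":2,"vr":50},"lfa":{"c":23,"syy":42}},"z":[{"m":48,"rl":42},{"bf":20,"jh":15},[19,46,44]]}
After op 5 (add /x/lfa/vsn 15): {"ji":[[11,14,69],{"d":35,"gvc":36,"nt":34},{"jo":28,"p":64,"r":48},33],"x":{"dng":{"qcw":2,"vr":50},"lfa":{"c":23,"syy":42,"vsn":15}},"z":[{"m":48,"rl":42},{"bf":20,"jh":15},[19,46,44]]}
After op 6 (replace /ji/1 40): {"ji":[[11,14,69],40,{"jo":28,"p":64,"r":48},33],"x":{"dng":{"qcw":2,"vr":50},"lfa":{"c":23,"syy":42,"vsn":15}},"z":[{"m":48,"rl":42},{"bf":20,"jh":15},[19,46,44]]}
After op 7 (add /ji/2/ou 47): {"ji":[[11,14,69],40,{"jo":28,"ou":47,"p":64,"r":48},33],"x":{"dng":{"qcw":2,"vr":50},"lfa":{"c":23,"syy":42,"vsn":15}},"z":[{"m":48,"rl":42},{"bf":20,"jh":15},[19,46,44]]}
After op 8 (remove /z/1/bf): {"ji":[[11,14,69],40,{"jo":28,"ou":47,"p":64,"r":48},33],"x":{"dng":{"qcw":2,"vr":50},"lfa":{"c":23,"syy":42,"vsn":15}},"z":[{"m":48,"rl":42},{"jh":15},[19,46,44]]}
After op 9 (remove /ji/2/r): {"ji":[[11,14,69],40,{"jo":28,"ou":47,"p":64},33],"x":{"dng":{"qcw":2,"vr":50},"lfa":{"c":23,"syy":42,"vsn":15}},"z":[{"m":48,"rl":42},{"jh":15},[19,46,44]]}
After op 10 (add /x/dng/x 96): {"ji":[[11,14,69],40,{"jo":28,"ou":47,"p":64},33],"x":{"dng":{"qcw":2,"vr":50,"x":96},"lfa":{"c":23,"syy":42,"vsn":15}},"z":[{"m":48,"rl":42},{"jh":15},[19,46,44]]}
After op 11 (add /x/rgn 41): {"ji":[[11,14,69],40,{"jo":28,"ou":47,"p":64},33],"x":{"dng":{"qcw":2,"vr":50,"x":96},"lfa":{"c":23,"syy":42,"vsn":15},"rgn":41},"z":[{"m":48,"rl":42},{"jh":15},[19,46,44]]}
After op 12 (replace /z/1/jh 87): {"ji":[[11,14,69],40,{"jo":28,"ou":47,"p":64},33],"x":{"dng":{"qcw":2,"vr":50,"x":96},"lfa":{"c":23,"syy":42,"vsn":15},"rgn":41},"z":[{"m":48,"rl":42},{"jh":87},[19,46,44]]}
After op 13 (replace /z/1/jh 95): {"ji":[[11,14,69],40,{"jo":28,"ou":47,"p":64},33],"x":{"dng":{"qcw":2,"vr":50,"x":96},"lfa":{"c":23,"syy":42,"vsn":15},"rgn":41},"z":[{"m":48,"rl":42},{"jh":95},[19,46,44]]}
After op 14 (replace /z/0/m 32): {"ji":[[11,14,69],40,{"jo":28,"ou":47,"p":64},33],"x":{"dng":{"qcw":2,"vr":50,"x":96},"lfa":{"c":23,"syy":42,"vsn":15},"rgn":41},"z":[{"m":32,"rl":42},{"jh":95},[19,46,44]]}
After op 15 (replace /x/lfa/syy 56): {"ji":[[11,14,69],40,{"jo":28,"ou":47,"p":64},33],"x":{"dng":{"qcw":2,"vr":50,"x":96},"lfa":{"c":23,"syy":56,"vsn":15},"rgn":41},"z":[{"m":32,"rl":42},{"jh":95},[19,46,44]]}
After op 16 (add /ji/2/te 43): {"ji":[[11,14,69],40,{"jo":28,"ou":47,"p":64,"te":43},33],"x":{"dng":{"qcw":2,"vr":50,"x":96},"lfa":{"c":23,"syy":56,"vsn":15},"rgn":41},"z":[{"m":32,"rl":42},{"jh":95},[19,46,44]]}
After op 17 (add /x/lfa/f 4): {"ji":[[11,14,69],40,{"jo":28,"ou":47,"p":64,"te":43},33],"x":{"dng":{"qcw":2,"vr":50,"x":96},"lfa":{"c":23,"f":4,"syy":56,"vsn":15},"rgn":41},"z":[{"m":32,"rl":42},{"jh":95},[19,46,44]]}
After op 18 (add /z/0/y 51): {"ji":[[11,14,69],40,{"jo":28,"ou":47,"p":64,"te":43},33],"x":{"dng":{"qcw":2,"vr":50,"x":96},"lfa":{"c":23,"f":4,"syy":56,"vsn":15},"rgn":41},"z":[{"m":32,"rl":42,"y":51},{"jh":95},[19,46,44]]}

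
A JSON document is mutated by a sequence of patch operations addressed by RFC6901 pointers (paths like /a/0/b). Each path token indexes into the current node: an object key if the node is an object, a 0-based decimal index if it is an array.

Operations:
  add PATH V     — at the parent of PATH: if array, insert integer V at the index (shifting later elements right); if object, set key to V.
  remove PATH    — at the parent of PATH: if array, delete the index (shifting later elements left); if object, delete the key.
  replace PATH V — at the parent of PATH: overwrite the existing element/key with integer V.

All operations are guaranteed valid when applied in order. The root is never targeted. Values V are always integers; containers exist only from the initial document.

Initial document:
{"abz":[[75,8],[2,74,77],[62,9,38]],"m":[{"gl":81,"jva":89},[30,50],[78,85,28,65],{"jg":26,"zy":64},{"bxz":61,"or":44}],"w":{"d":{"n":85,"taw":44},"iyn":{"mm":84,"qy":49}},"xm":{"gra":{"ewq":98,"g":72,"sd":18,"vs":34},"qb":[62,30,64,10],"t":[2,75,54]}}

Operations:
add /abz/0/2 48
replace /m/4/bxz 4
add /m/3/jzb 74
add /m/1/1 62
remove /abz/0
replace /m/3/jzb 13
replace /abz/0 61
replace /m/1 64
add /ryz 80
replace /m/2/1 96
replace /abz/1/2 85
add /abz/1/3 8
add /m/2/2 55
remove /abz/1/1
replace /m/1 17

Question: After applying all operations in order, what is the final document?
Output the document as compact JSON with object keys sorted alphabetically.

Answer: {"abz":[61,[62,85,8]],"m":[{"gl":81,"jva":89},17,[78,96,55,28,65],{"jg":26,"jzb":13,"zy":64},{"bxz":4,"or":44}],"ryz":80,"w":{"d":{"n":85,"taw":44},"iyn":{"mm":84,"qy":49}},"xm":{"gra":{"ewq":98,"g":72,"sd":18,"vs":34},"qb":[62,30,64,10],"t":[2,75,54]}}

Derivation:
After op 1 (add /abz/0/2 48): {"abz":[[75,8,48],[2,74,77],[62,9,38]],"m":[{"gl":81,"jva":89},[30,50],[78,85,28,65],{"jg":26,"zy":64},{"bxz":61,"or":44}],"w":{"d":{"n":85,"taw":44},"iyn":{"mm":84,"qy":49}},"xm":{"gra":{"ewq":98,"g":72,"sd":18,"vs":34},"qb":[62,30,64,10],"t":[2,75,54]}}
After op 2 (replace /m/4/bxz 4): {"abz":[[75,8,48],[2,74,77],[62,9,38]],"m":[{"gl":81,"jva":89},[30,50],[78,85,28,65],{"jg":26,"zy":64},{"bxz":4,"or":44}],"w":{"d":{"n":85,"taw":44},"iyn":{"mm":84,"qy":49}},"xm":{"gra":{"ewq":98,"g":72,"sd":18,"vs":34},"qb":[62,30,64,10],"t":[2,75,54]}}
After op 3 (add /m/3/jzb 74): {"abz":[[75,8,48],[2,74,77],[62,9,38]],"m":[{"gl":81,"jva":89},[30,50],[78,85,28,65],{"jg":26,"jzb":74,"zy":64},{"bxz":4,"or":44}],"w":{"d":{"n":85,"taw":44},"iyn":{"mm":84,"qy":49}},"xm":{"gra":{"ewq":98,"g":72,"sd":18,"vs":34},"qb":[62,30,64,10],"t":[2,75,54]}}
After op 4 (add /m/1/1 62): {"abz":[[75,8,48],[2,74,77],[62,9,38]],"m":[{"gl":81,"jva":89},[30,62,50],[78,85,28,65],{"jg":26,"jzb":74,"zy":64},{"bxz":4,"or":44}],"w":{"d":{"n":85,"taw":44},"iyn":{"mm":84,"qy":49}},"xm":{"gra":{"ewq":98,"g":72,"sd":18,"vs":34},"qb":[62,30,64,10],"t":[2,75,54]}}
After op 5 (remove /abz/0): {"abz":[[2,74,77],[62,9,38]],"m":[{"gl":81,"jva":89},[30,62,50],[78,85,28,65],{"jg":26,"jzb":74,"zy":64},{"bxz":4,"or":44}],"w":{"d":{"n":85,"taw":44},"iyn":{"mm":84,"qy":49}},"xm":{"gra":{"ewq":98,"g":72,"sd":18,"vs":34},"qb":[62,30,64,10],"t":[2,75,54]}}
After op 6 (replace /m/3/jzb 13): {"abz":[[2,74,77],[62,9,38]],"m":[{"gl":81,"jva":89},[30,62,50],[78,85,28,65],{"jg":26,"jzb":13,"zy":64},{"bxz":4,"or":44}],"w":{"d":{"n":85,"taw":44},"iyn":{"mm":84,"qy":49}},"xm":{"gra":{"ewq":98,"g":72,"sd":18,"vs":34},"qb":[62,30,64,10],"t":[2,75,54]}}
After op 7 (replace /abz/0 61): {"abz":[61,[62,9,38]],"m":[{"gl":81,"jva":89},[30,62,50],[78,85,28,65],{"jg":26,"jzb":13,"zy":64},{"bxz":4,"or":44}],"w":{"d":{"n":85,"taw":44},"iyn":{"mm":84,"qy":49}},"xm":{"gra":{"ewq":98,"g":72,"sd":18,"vs":34},"qb":[62,30,64,10],"t":[2,75,54]}}
After op 8 (replace /m/1 64): {"abz":[61,[62,9,38]],"m":[{"gl":81,"jva":89},64,[78,85,28,65],{"jg":26,"jzb":13,"zy":64},{"bxz":4,"or":44}],"w":{"d":{"n":85,"taw":44},"iyn":{"mm":84,"qy":49}},"xm":{"gra":{"ewq":98,"g":72,"sd":18,"vs":34},"qb":[62,30,64,10],"t":[2,75,54]}}
After op 9 (add /ryz 80): {"abz":[61,[62,9,38]],"m":[{"gl":81,"jva":89},64,[78,85,28,65],{"jg":26,"jzb":13,"zy":64},{"bxz":4,"or":44}],"ryz":80,"w":{"d":{"n":85,"taw":44},"iyn":{"mm":84,"qy":49}},"xm":{"gra":{"ewq":98,"g":72,"sd":18,"vs":34},"qb":[62,30,64,10],"t":[2,75,54]}}
After op 10 (replace /m/2/1 96): {"abz":[61,[62,9,38]],"m":[{"gl":81,"jva":89},64,[78,96,28,65],{"jg":26,"jzb":13,"zy":64},{"bxz":4,"or":44}],"ryz":80,"w":{"d":{"n":85,"taw":44},"iyn":{"mm":84,"qy":49}},"xm":{"gra":{"ewq":98,"g":72,"sd":18,"vs":34},"qb":[62,30,64,10],"t":[2,75,54]}}
After op 11 (replace /abz/1/2 85): {"abz":[61,[62,9,85]],"m":[{"gl":81,"jva":89},64,[78,96,28,65],{"jg":26,"jzb":13,"zy":64},{"bxz":4,"or":44}],"ryz":80,"w":{"d":{"n":85,"taw":44},"iyn":{"mm":84,"qy":49}},"xm":{"gra":{"ewq":98,"g":72,"sd":18,"vs":34},"qb":[62,30,64,10],"t":[2,75,54]}}
After op 12 (add /abz/1/3 8): {"abz":[61,[62,9,85,8]],"m":[{"gl":81,"jva":89},64,[78,96,28,65],{"jg":26,"jzb":13,"zy":64},{"bxz":4,"or":44}],"ryz":80,"w":{"d":{"n":85,"taw":44},"iyn":{"mm":84,"qy":49}},"xm":{"gra":{"ewq":98,"g":72,"sd":18,"vs":34},"qb":[62,30,64,10],"t":[2,75,54]}}
After op 13 (add /m/2/2 55): {"abz":[61,[62,9,85,8]],"m":[{"gl":81,"jva":89},64,[78,96,55,28,65],{"jg":26,"jzb":13,"zy":64},{"bxz":4,"or":44}],"ryz":80,"w":{"d":{"n":85,"taw":44},"iyn":{"mm":84,"qy":49}},"xm":{"gra":{"ewq":98,"g":72,"sd":18,"vs":34},"qb":[62,30,64,10],"t":[2,75,54]}}
After op 14 (remove /abz/1/1): {"abz":[61,[62,85,8]],"m":[{"gl":81,"jva":89},64,[78,96,55,28,65],{"jg":26,"jzb":13,"zy":64},{"bxz":4,"or":44}],"ryz":80,"w":{"d":{"n":85,"taw":44},"iyn":{"mm":84,"qy":49}},"xm":{"gra":{"ewq":98,"g":72,"sd":18,"vs":34},"qb":[62,30,64,10],"t":[2,75,54]}}
After op 15 (replace /m/1 17): {"abz":[61,[62,85,8]],"m":[{"gl":81,"jva":89},17,[78,96,55,28,65],{"jg":26,"jzb":13,"zy":64},{"bxz":4,"or":44}],"ryz":80,"w":{"d":{"n":85,"taw":44},"iyn":{"mm":84,"qy":49}},"xm":{"gra":{"ewq":98,"g":72,"sd":18,"vs":34},"qb":[62,30,64,10],"t":[2,75,54]}}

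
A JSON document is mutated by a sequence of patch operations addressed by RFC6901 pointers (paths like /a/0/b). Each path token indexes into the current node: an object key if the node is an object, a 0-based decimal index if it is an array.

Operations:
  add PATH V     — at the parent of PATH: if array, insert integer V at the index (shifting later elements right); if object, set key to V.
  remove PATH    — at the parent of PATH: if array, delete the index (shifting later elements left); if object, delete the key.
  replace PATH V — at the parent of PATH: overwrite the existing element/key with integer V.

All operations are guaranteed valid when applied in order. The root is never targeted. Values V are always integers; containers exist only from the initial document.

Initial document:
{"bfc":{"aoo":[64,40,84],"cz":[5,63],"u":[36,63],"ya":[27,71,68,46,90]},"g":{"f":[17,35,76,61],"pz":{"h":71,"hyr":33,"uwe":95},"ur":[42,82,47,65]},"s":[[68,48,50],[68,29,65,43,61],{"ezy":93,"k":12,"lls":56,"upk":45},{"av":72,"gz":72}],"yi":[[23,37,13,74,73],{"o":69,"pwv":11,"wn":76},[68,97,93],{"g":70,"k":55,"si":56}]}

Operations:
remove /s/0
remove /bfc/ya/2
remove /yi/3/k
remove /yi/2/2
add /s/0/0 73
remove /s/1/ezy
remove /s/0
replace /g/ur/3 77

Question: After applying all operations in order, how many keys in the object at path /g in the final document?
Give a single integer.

After op 1 (remove /s/0): {"bfc":{"aoo":[64,40,84],"cz":[5,63],"u":[36,63],"ya":[27,71,68,46,90]},"g":{"f":[17,35,76,61],"pz":{"h":71,"hyr":33,"uwe":95},"ur":[42,82,47,65]},"s":[[68,29,65,43,61],{"ezy":93,"k":12,"lls":56,"upk":45},{"av":72,"gz":72}],"yi":[[23,37,13,74,73],{"o":69,"pwv":11,"wn":76},[68,97,93],{"g":70,"k":55,"si":56}]}
After op 2 (remove /bfc/ya/2): {"bfc":{"aoo":[64,40,84],"cz":[5,63],"u":[36,63],"ya":[27,71,46,90]},"g":{"f":[17,35,76,61],"pz":{"h":71,"hyr":33,"uwe":95},"ur":[42,82,47,65]},"s":[[68,29,65,43,61],{"ezy":93,"k":12,"lls":56,"upk":45},{"av":72,"gz":72}],"yi":[[23,37,13,74,73],{"o":69,"pwv":11,"wn":76},[68,97,93],{"g":70,"k":55,"si":56}]}
After op 3 (remove /yi/3/k): {"bfc":{"aoo":[64,40,84],"cz":[5,63],"u":[36,63],"ya":[27,71,46,90]},"g":{"f":[17,35,76,61],"pz":{"h":71,"hyr":33,"uwe":95},"ur":[42,82,47,65]},"s":[[68,29,65,43,61],{"ezy":93,"k":12,"lls":56,"upk":45},{"av":72,"gz":72}],"yi":[[23,37,13,74,73],{"o":69,"pwv":11,"wn":76},[68,97,93],{"g":70,"si":56}]}
After op 4 (remove /yi/2/2): {"bfc":{"aoo":[64,40,84],"cz":[5,63],"u":[36,63],"ya":[27,71,46,90]},"g":{"f":[17,35,76,61],"pz":{"h":71,"hyr":33,"uwe":95},"ur":[42,82,47,65]},"s":[[68,29,65,43,61],{"ezy":93,"k":12,"lls":56,"upk":45},{"av":72,"gz":72}],"yi":[[23,37,13,74,73],{"o":69,"pwv":11,"wn":76},[68,97],{"g":70,"si":56}]}
After op 5 (add /s/0/0 73): {"bfc":{"aoo":[64,40,84],"cz":[5,63],"u":[36,63],"ya":[27,71,46,90]},"g":{"f":[17,35,76,61],"pz":{"h":71,"hyr":33,"uwe":95},"ur":[42,82,47,65]},"s":[[73,68,29,65,43,61],{"ezy":93,"k":12,"lls":56,"upk":45},{"av":72,"gz":72}],"yi":[[23,37,13,74,73],{"o":69,"pwv":11,"wn":76},[68,97],{"g":70,"si":56}]}
After op 6 (remove /s/1/ezy): {"bfc":{"aoo":[64,40,84],"cz":[5,63],"u":[36,63],"ya":[27,71,46,90]},"g":{"f":[17,35,76,61],"pz":{"h":71,"hyr":33,"uwe":95},"ur":[42,82,47,65]},"s":[[73,68,29,65,43,61],{"k":12,"lls":56,"upk":45},{"av":72,"gz":72}],"yi":[[23,37,13,74,73],{"o":69,"pwv":11,"wn":76},[68,97],{"g":70,"si":56}]}
After op 7 (remove /s/0): {"bfc":{"aoo":[64,40,84],"cz":[5,63],"u":[36,63],"ya":[27,71,46,90]},"g":{"f":[17,35,76,61],"pz":{"h":71,"hyr":33,"uwe":95},"ur":[42,82,47,65]},"s":[{"k":12,"lls":56,"upk":45},{"av":72,"gz":72}],"yi":[[23,37,13,74,73],{"o":69,"pwv":11,"wn":76},[68,97],{"g":70,"si":56}]}
After op 8 (replace /g/ur/3 77): {"bfc":{"aoo":[64,40,84],"cz":[5,63],"u":[36,63],"ya":[27,71,46,90]},"g":{"f":[17,35,76,61],"pz":{"h":71,"hyr":33,"uwe":95},"ur":[42,82,47,77]},"s":[{"k":12,"lls":56,"upk":45},{"av":72,"gz":72}],"yi":[[23,37,13,74,73],{"o":69,"pwv":11,"wn":76},[68,97],{"g":70,"si":56}]}
Size at path /g: 3

Answer: 3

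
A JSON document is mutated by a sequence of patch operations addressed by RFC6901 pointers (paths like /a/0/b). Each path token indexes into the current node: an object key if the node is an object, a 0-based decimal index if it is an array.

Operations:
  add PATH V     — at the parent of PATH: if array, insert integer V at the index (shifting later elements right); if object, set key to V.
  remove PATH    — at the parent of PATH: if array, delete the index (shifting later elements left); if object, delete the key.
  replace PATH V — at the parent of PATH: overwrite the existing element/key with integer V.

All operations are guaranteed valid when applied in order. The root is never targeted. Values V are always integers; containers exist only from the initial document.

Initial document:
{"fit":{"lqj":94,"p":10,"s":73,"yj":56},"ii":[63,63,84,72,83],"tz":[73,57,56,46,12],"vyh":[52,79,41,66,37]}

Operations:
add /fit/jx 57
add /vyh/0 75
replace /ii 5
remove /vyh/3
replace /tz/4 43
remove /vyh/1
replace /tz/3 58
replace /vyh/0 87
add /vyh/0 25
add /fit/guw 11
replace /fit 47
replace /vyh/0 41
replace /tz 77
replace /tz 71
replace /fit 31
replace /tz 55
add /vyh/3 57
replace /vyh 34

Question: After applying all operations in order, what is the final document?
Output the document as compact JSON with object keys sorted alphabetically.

After op 1 (add /fit/jx 57): {"fit":{"jx":57,"lqj":94,"p":10,"s":73,"yj":56},"ii":[63,63,84,72,83],"tz":[73,57,56,46,12],"vyh":[52,79,41,66,37]}
After op 2 (add /vyh/0 75): {"fit":{"jx":57,"lqj":94,"p":10,"s":73,"yj":56},"ii":[63,63,84,72,83],"tz":[73,57,56,46,12],"vyh":[75,52,79,41,66,37]}
After op 3 (replace /ii 5): {"fit":{"jx":57,"lqj":94,"p":10,"s":73,"yj":56},"ii":5,"tz":[73,57,56,46,12],"vyh":[75,52,79,41,66,37]}
After op 4 (remove /vyh/3): {"fit":{"jx":57,"lqj":94,"p":10,"s":73,"yj":56},"ii":5,"tz":[73,57,56,46,12],"vyh":[75,52,79,66,37]}
After op 5 (replace /tz/4 43): {"fit":{"jx":57,"lqj":94,"p":10,"s":73,"yj":56},"ii":5,"tz":[73,57,56,46,43],"vyh":[75,52,79,66,37]}
After op 6 (remove /vyh/1): {"fit":{"jx":57,"lqj":94,"p":10,"s":73,"yj":56},"ii":5,"tz":[73,57,56,46,43],"vyh":[75,79,66,37]}
After op 7 (replace /tz/3 58): {"fit":{"jx":57,"lqj":94,"p":10,"s":73,"yj":56},"ii":5,"tz":[73,57,56,58,43],"vyh":[75,79,66,37]}
After op 8 (replace /vyh/0 87): {"fit":{"jx":57,"lqj":94,"p":10,"s":73,"yj":56},"ii":5,"tz":[73,57,56,58,43],"vyh":[87,79,66,37]}
After op 9 (add /vyh/0 25): {"fit":{"jx":57,"lqj":94,"p":10,"s":73,"yj":56},"ii":5,"tz":[73,57,56,58,43],"vyh":[25,87,79,66,37]}
After op 10 (add /fit/guw 11): {"fit":{"guw":11,"jx":57,"lqj":94,"p":10,"s":73,"yj":56},"ii":5,"tz":[73,57,56,58,43],"vyh":[25,87,79,66,37]}
After op 11 (replace /fit 47): {"fit":47,"ii":5,"tz":[73,57,56,58,43],"vyh":[25,87,79,66,37]}
After op 12 (replace /vyh/0 41): {"fit":47,"ii":5,"tz":[73,57,56,58,43],"vyh":[41,87,79,66,37]}
After op 13 (replace /tz 77): {"fit":47,"ii":5,"tz":77,"vyh":[41,87,79,66,37]}
After op 14 (replace /tz 71): {"fit":47,"ii":5,"tz":71,"vyh":[41,87,79,66,37]}
After op 15 (replace /fit 31): {"fit":31,"ii":5,"tz":71,"vyh":[41,87,79,66,37]}
After op 16 (replace /tz 55): {"fit":31,"ii":5,"tz":55,"vyh":[41,87,79,66,37]}
After op 17 (add /vyh/3 57): {"fit":31,"ii":5,"tz":55,"vyh":[41,87,79,57,66,37]}
After op 18 (replace /vyh 34): {"fit":31,"ii":5,"tz":55,"vyh":34}

Answer: {"fit":31,"ii":5,"tz":55,"vyh":34}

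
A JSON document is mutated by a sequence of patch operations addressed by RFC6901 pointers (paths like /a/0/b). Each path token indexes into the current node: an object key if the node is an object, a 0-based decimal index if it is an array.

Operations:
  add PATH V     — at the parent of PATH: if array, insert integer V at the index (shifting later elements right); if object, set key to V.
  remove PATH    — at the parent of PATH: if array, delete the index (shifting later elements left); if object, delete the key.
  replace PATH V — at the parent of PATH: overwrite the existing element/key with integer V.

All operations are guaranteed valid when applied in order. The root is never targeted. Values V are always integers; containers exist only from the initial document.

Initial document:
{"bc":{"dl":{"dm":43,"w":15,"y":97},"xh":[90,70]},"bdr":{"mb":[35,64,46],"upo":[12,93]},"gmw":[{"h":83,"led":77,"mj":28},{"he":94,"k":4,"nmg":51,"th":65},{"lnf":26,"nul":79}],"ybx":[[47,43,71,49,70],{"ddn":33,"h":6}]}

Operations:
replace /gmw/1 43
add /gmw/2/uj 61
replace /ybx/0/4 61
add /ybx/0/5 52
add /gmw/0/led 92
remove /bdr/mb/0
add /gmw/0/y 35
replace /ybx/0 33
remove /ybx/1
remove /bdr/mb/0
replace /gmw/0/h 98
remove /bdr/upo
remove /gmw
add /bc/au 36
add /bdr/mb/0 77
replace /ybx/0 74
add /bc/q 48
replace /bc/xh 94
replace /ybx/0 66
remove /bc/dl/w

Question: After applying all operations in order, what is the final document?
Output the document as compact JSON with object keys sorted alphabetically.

After op 1 (replace /gmw/1 43): {"bc":{"dl":{"dm":43,"w":15,"y":97},"xh":[90,70]},"bdr":{"mb":[35,64,46],"upo":[12,93]},"gmw":[{"h":83,"led":77,"mj":28},43,{"lnf":26,"nul":79}],"ybx":[[47,43,71,49,70],{"ddn":33,"h":6}]}
After op 2 (add /gmw/2/uj 61): {"bc":{"dl":{"dm":43,"w":15,"y":97},"xh":[90,70]},"bdr":{"mb":[35,64,46],"upo":[12,93]},"gmw":[{"h":83,"led":77,"mj":28},43,{"lnf":26,"nul":79,"uj":61}],"ybx":[[47,43,71,49,70],{"ddn":33,"h":6}]}
After op 3 (replace /ybx/0/4 61): {"bc":{"dl":{"dm":43,"w":15,"y":97},"xh":[90,70]},"bdr":{"mb":[35,64,46],"upo":[12,93]},"gmw":[{"h":83,"led":77,"mj":28},43,{"lnf":26,"nul":79,"uj":61}],"ybx":[[47,43,71,49,61],{"ddn":33,"h":6}]}
After op 4 (add /ybx/0/5 52): {"bc":{"dl":{"dm":43,"w":15,"y":97},"xh":[90,70]},"bdr":{"mb":[35,64,46],"upo":[12,93]},"gmw":[{"h":83,"led":77,"mj":28},43,{"lnf":26,"nul":79,"uj":61}],"ybx":[[47,43,71,49,61,52],{"ddn":33,"h":6}]}
After op 5 (add /gmw/0/led 92): {"bc":{"dl":{"dm":43,"w":15,"y":97},"xh":[90,70]},"bdr":{"mb":[35,64,46],"upo":[12,93]},"gmw":[{"h":83,"led":92,"mj":28},43,{"lnf":26,"nul":79,"uj":61}],"ybx":[[47,43,71,49,61,52],{"ddn":33,"h":6}]}
After op 6 (remove /bdr/mb/0): {"bc":{"dl":{"dm":43,"w":15,"y":97},"xh":[90,70]},"bdr":{"mb":[64,46],"upo":[12,93]},"gmw":[{"h":83,"led":92,"mj":28},43,{"lnf":26,"nul":79,"uj":61}],"ybx":[[47,43,71,49,61,52],{"ddn":33,"h":6}]}
After op 7 (add /gmw/0/y 35): {"bc":{"dl":{"dm":43,"w":15,"y":97},"xh":[90,70]},"bdr":{"mb":[64,46],"upo":[12,93]},"gmw":[{"h":83,"led":92,"mj":28,"y":35},43,{"lnf":26,"nul":79,"uj":61}],"ybx":[[47,43,71,49,61,52],{"ddn":33,"h":6}]}
After op 8 (replace /ybx/0 33): {"bc":{"dl":{"dm":43,"w":15,"y":97},"xh":[90,70]},"bdr":{"mb":[64,46],"upo":[12,93]},"gmw":[{"h":83,"led":92,"mj":28,"y":35},43,{"lnf":26,"nul":79,"uj":61}],"ybx":[33,{"ddn":33,"h":6}]}
After op 9 (remove /ybx/1): {"bc":{"dl":{"dm":43,"w":15,"y":97},"xh":[90,70]},"bdr":{"mb":[64,46],"upo":[12,93]},"gmw":[{"h":83,"led":92,"mj":28,"y":35},43,{"lnf":26,"nul":79,"uj":61}],"ybx":[33]}
After op 10 (remove /bdr/mb/0): {"bc":{"dl":{"dm":43,"w":15,"y":97},"xh":[90,70]},"bdr":{"mb":[46],"upo":[12,93]},"gmw":[{"h":83,"led":92,"mj":28,"y":35},43,{"lnf":26,"nul":79,"uj":61}],"ybx":[33]}
After op 11 (replace /gmw/0/h 98): {"bc":{"dl":{"dm":43,"w":15,"y":97},"xh":[90,70]},"bdr":{"mb":[46],"upo":[12,93]},"gmw":[{"h":98,"led":92,"mj":28,"y":35},43,{"lnf":26,"nul":79,"uj":61}],"ybx":[33]}
After op 12 (remove /bdr/upo): {"bc":{"dl":{"dm":43,"w":15,"y":97},"xh":[90,70]},"bdr":{"mb":[46]},"gmw":[{"h":98,"led":92,"mj":28,"y":35},43,{"lnf":26,"nul":79,"uj":61}],"ybx":[33]}
After op 13 (remove /gmw): {"bc":{"dl":{"dm":43,"w":15,"y":97},"xh":[90,70]},"bdr":{"mb":[46]},"ybx":[33]}
After op 14 (add /bc/au 36): {"bc":{"au":36,"dl":{"dm":43,"w":15,"y":97},"xh":[90,70]},"bdr":{"mb":[46]},"ybx":[33]}
After op 15 (add /bdr/mb/0 77): {"bc":{"au":36,"dl":{"dm":43,"w":15,"y":97},"xh":[90,70]},"bdr":{"mb":[77,46]},"ybx":[33]}
After op 16 (replace /ybx/0 74): {"bc":{"au":36,"dl":{"dm":43,"w":15,"y":97},"xh":[90,70]},"bdr":{"mb":[77,46]},"ybx":[74]}
After op 17 (add /bc/q 48): {"bc":{"au":36,"dl":{"dm":43,"w":15,"y":97},"q":48,"xh":[90,70]},"bdr":{"mb":[77,46]},"ybx":[74]}
After op 18 (replace /bc/xh 94): {"bc":{"au":36,"dl":{"dm":43,"w":15,"y":97},"q":48,"xh":94},"bdr":{"mb":[77,46]},"ybx":[74]}
After op 19 (replace /ybx/0 66): {"bc":{"au":36,"dl":{"dm":43,"w":15,"y":97},"q":48,"xh":94},"bdr":{"mb":[77,46]},"ybx":[66]}
After op 20 (remove /bc/dl/w): {"bc":{"au":36,"dl":{"dm":43,"y":97},"q":48,"xh":94},"bdr":{"mb":[77,46]},"ybx":[66]}

Answer: {"bc":{"au":36,"dl":{"dm":43,"y":97},"q":48,"xh":94},"bdr":{"mb":[77,46]},"ybx":[66]}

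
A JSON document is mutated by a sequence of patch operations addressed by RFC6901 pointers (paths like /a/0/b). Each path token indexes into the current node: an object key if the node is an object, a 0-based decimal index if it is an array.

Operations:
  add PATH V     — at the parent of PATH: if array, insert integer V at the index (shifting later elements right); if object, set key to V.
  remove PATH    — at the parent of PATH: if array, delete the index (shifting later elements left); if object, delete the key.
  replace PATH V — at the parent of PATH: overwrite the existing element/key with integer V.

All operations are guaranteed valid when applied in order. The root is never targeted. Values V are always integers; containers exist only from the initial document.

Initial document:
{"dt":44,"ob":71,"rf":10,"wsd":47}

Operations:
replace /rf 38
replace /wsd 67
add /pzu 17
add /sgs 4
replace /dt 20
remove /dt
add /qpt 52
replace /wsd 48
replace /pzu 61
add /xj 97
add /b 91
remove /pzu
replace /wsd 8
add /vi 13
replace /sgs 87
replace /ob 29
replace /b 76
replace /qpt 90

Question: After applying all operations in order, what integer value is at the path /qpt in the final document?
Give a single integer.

After op 1 (replace /rf 38): {"dt":44,"ob":71,"rf":38,"wsd":47}
After op 2 (replace /wsd 67): {"dt":44,"ob":71,"rf":38,"wsd":67}
After op 3 (add /pzu 17): {"dt":44,"ob":71,"pzu":17,"rf":38,"wsd":67}
After op 4 (add /sgs 4): {"dt":44,"ob":71,"pzu":17,"rf":38,"sgs":4,"wsd":67}
After op 5 (replace /dt 20): {"dt":20,"ob":71,"pzu":17,"rf":38,"sgs":4,"wsd":67}
After op 6 (remove /dt): {"ob":71,"pzu":17,"rf":38,"sgs":4,"wsd":67}
After op 7 (add /qpt 52): {"ob":71,"pzu":17,"qpt":52,"rf":38,"sgs":4,"wsd":67}
After op 8 (replace /wsd 48): {"ob":71,"pzu":17,"qpt":52,"rf":38,"sgs":4,"wsd":48}
After op 9 (replace /pzu 61): {"ob":71,"pzu":61,"qpt":52,"rf":38,"sgs":4,"wsd":48}
After op 10 (add /xj 97): {"ob":71,"pzu":61,"qpt":52,"rf":38,"sgs":4,"wsd":48,"xj":97}
After op 11 (add /b 91): {"b":91,"ob":71,"pzu":61,"qpt":52,"rf":38,"sgs":4,"wsd":48,"xj":97}
After op 12 (remove /pzu): {"b":91,"ob":71,"qpt":52,"rf":38,"sgs":4,"wsd":48,"xj":97}
After op 13 (replace /wsd 8): {"b":91,"ob":71,"qpt":52,"rf":38,"sgs":4,"wsd":8,"xj":97}
After op 14 (add /vi 13): {"b":91,"ob":71,"qpt":52,"rf":38,"sgs":4,"vi":13,"wsd":8,"xj":97}
After op 15 (replace /sgs 87): {"b":91,"ob":71,"qpt":52,"rf":38,"sgs":87,"vi":13,"wsd":8,"xj":97}
After op 16 (replace /ob 29): {"b":91,"ob":29,"qpt":52,"rf":38,"sgs":87,"vi":13,"wsd":8,"xj":97}
After op 17 (replace /b 76): {"b":76,"ob":29,"qpt":52,"rf":38,"sgs":87,"vi":13,"wsd":8,"xj":97}
After op 18 (replace /qpt 90): {"b":76,"ob":29,"qpt":90,"rf":38,"sgs":87,"vi":13,"wsd":8,"xj":97}
Value at /qpt: 90

Answer: 90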